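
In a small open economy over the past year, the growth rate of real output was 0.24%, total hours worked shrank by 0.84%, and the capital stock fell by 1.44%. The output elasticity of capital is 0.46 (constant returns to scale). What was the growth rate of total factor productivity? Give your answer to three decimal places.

Labor's share = 1 − 0.46 = 0.54.
The capital stock: 0.46 × (-1.44) = -0.6624 pp.
Total hours worked: 0.54 × (-0.84) = -0.4536 pp.
TFP growth = 0.24 + 1.116 = 1.356%.

Total factor productivity growth was 1.356%.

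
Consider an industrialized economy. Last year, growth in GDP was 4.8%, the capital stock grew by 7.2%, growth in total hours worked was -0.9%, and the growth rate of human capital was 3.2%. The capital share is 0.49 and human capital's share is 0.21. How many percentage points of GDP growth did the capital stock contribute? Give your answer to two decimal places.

Contribution = share × growth = 0.49 × 7.2 = 3.528 pp.

3.53 pp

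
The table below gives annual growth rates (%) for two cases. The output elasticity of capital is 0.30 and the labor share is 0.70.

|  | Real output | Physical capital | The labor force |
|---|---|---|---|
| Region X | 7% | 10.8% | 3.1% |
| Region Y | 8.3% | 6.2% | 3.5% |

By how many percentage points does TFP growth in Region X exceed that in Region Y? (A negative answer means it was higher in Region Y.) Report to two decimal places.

Labor's share = 1 − 0.3 = 0.7.
Region X: TFP = 7 − 3.24 − 2.17 = 1.59%.
Region Y: TFP = 8.3 − 1.86 − 2.45 = 3.99%.
Difference = 1.59 − (3.99) = -2.4 pp.

-2.40 percentage points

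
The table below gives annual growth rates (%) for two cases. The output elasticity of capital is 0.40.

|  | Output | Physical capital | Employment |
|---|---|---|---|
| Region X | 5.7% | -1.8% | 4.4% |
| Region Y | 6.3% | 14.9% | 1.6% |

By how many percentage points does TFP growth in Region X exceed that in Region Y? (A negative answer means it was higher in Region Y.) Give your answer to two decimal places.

Labor's share = 1 − 0.4 = 0.6.
Region X: TFP = 5.7 + 0.72 − 2.64 = 3.78%.
Region Y: TFP = 6.3 − 5.96 − 0.96 = -0.62%.
Difference = 3.78 − (-0.62) = 4.4 pp.

4.40 percentage points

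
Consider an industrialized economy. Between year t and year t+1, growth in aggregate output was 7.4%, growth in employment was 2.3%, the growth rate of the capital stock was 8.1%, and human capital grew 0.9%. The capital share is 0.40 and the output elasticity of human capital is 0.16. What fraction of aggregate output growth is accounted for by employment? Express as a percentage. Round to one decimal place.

13.7%

Labor's share = 1 − 0.4 − 0.16 = 0.44.
Employment contributed 0.44 × 2.3 = 1.012 pp.
Share of growth = 1.012 / 7.4 × 100 = 13.676%.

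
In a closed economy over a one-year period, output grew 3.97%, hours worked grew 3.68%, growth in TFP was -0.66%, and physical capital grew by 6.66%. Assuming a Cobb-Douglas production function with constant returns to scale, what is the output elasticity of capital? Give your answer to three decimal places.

gY = gA + α·gK + (1−α)·gL, so gY − gA − gL = α(gK − gL).
3.97 + 0.66 − 3.68 = α × (6.66 − 3.68).
0.95 = 2.98 α, so α = 0.31879.

0.319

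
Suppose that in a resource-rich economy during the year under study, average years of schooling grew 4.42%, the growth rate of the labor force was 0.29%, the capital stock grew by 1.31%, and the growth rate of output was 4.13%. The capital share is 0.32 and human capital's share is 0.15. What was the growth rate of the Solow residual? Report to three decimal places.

The Solow residual grew 2.894%.

Labor's share = 1 − 0.32 − 0.15 = 0.53.
The capital stock: 0.32 × 1.31 = 0.4192 pp.
Average years of schooling: 0.15 × 4.42 = 0.663 pp.
The labor force: 0.53 × 0.29 = 0.1537 pp.
TFP growth = 4.13 − 1.2359 = 2.8941%.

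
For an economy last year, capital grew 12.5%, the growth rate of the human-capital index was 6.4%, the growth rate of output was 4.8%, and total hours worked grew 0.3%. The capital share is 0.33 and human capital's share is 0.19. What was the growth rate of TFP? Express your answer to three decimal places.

Labor's share = 1 − 0.33 − 0.19 = 0.48.
Capital: 0.33 × 12.5 = 4.125 pp.
The human-capital index: 0.19 × 6.4 = 1.216 pp.
Total hours worked: 0.48 × 0.3 = 0.144 pp.
TFP growth = 4.8 − 5.485 = -0.685%.

-0.685%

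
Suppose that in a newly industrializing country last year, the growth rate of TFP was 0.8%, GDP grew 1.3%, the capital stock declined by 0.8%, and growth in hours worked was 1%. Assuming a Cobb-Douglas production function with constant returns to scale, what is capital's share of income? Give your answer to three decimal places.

gY = gA + α·gK + (1−α)·gL, so gY − gA − gL = α(gK − gL).
1.3 − 0.8 − 1 = α × (-0.8 − 1).
-0.5 = -1.8 α, so α = 0.27778.

α = 0.278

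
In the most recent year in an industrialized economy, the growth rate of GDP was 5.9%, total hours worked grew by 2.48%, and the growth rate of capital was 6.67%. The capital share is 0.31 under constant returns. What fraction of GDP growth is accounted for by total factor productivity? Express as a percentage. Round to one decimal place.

Total factor productivity accounted for 36.0% of growth.

Labor's share = 1 − 0.31 = 0.69.
Capital: 0.31 × 6.67 = 2.0677 pp.
Total hours worked: 0.69 × 2.48 = 1.7112 pp.
TFP growth = 5.9 − 3.7789 = 2.1211%.
TFP share of growth = 2.1211 / 5.9 × 100 = 35.951%.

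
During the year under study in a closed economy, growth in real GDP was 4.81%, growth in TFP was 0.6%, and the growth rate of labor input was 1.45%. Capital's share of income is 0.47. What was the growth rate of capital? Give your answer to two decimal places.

Capital grew 7.32%.

Labor's share = 1 − 0.47 = 0.53.
gY = gA + 0.53×1.45 + 0.47×g.
0.47×g = 4.81 − 0.6 − 0.7685 = 3.4415.
g = 3.4415 / 0.47 = 7.3223%.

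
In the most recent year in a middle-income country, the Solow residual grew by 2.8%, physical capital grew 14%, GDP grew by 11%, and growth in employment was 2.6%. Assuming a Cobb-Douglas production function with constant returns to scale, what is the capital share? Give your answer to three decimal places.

gY = gA + α·gK + (1−α)·gL, so gY − gA − gL = α(gK − gL).
11 − 2.8 − 2.6 = α × (14 − 2.6).
5.6 = 11.4 α, so α = 0.49123.

0.491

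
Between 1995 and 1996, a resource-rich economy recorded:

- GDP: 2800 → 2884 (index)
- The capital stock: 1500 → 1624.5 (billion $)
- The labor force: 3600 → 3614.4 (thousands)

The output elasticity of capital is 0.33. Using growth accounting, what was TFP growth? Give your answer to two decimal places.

-0.01%

GDP growth = (2884 − 2800) / 2800 = 3%.
The capital stock growth = (1624.5 − 1500) / 1500 = 8.3%.
The labor force growth = (3614.4 − 3600) / 3600 = 0.4%.
Labor's share = 1 − 0.33 = 0.67.
The capital stock: 0.33 × 8.3 = 2.739 pp.
The labor force: 0.67 × 0.4 = 0.268 pp.
TFP growth = 3 − 3.007 = -0.007%.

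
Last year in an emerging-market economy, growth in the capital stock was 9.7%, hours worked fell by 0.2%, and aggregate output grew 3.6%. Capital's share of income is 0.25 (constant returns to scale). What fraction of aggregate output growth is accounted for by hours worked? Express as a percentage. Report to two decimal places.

Hours worked accounted for -4.17% of growth.

Labor's share = 1 − 0.25 = 0.75.
Hours worked contributed 0.75 × (-0.2) = -0.15 pp.
Share of growth = -0.15 / 3.6 × 100 = -4.1667%.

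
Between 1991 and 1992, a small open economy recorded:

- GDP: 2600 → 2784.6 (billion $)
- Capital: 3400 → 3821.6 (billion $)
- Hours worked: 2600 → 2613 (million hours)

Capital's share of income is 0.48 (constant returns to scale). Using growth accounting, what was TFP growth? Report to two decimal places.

0.89%

GDP growth = (2784.6 − 2600) / 2600 = 7.1%.
Capital growth = (3821.6 − 3400) / 3400 = 12.4%.
Hours worked growth = (2613 − 2600) / 2600 = 0.5%.
Labor's share = 1 − 0.48 = 0.52.
Capital: 0.48 × 12.4 = 5.952 pp.
Hours worked: 0.52 × 0.5 = 0.26 pp.
TFP growth = 7.1 − 6.212 = 0.888%.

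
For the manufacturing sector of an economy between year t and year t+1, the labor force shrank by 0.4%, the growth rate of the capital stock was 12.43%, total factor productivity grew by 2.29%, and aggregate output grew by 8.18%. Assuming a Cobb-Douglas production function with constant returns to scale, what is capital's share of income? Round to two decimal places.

gY = gA + α·gK + (1−α)·gL, so gY − gA − gL = α(gK − gL).
8.18 − 2.29 + 0.4 = α × (12.43 − (-0.4)).
6.29 = 12.83 α, so α = 0.4903.

α = 0.49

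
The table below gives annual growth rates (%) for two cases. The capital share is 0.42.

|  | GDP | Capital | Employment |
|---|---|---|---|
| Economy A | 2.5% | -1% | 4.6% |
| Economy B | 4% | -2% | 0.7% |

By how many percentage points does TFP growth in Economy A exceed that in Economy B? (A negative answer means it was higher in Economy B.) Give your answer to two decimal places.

-4.18 percentage points

Labor's share = 1 − 0.42 = 0.58.
Economy A: TFP = 2.5 + 0.42 − 2.668 = 0.252%.
Economy B: TFP = 4 + 0.84 − 0.406 = 4.434%.
Difference = 0.252 − (4.434) = -4.182 pp.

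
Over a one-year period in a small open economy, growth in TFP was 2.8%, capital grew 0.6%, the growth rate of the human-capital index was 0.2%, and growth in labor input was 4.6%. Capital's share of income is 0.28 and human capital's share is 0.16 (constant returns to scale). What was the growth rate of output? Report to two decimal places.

Labor's share = 1 − 0.28 − 0.16 = 0.56.
Capital: 0.28 × 0.6 = 0.168 pp.
The human-capital index: 0.16 × 0.2 = 0.032 pp.
Labor input: 0.56 × 4.6 = 2.576 pp.
Output growth = 2.8 + 2.776 = 5.576%.

5.58%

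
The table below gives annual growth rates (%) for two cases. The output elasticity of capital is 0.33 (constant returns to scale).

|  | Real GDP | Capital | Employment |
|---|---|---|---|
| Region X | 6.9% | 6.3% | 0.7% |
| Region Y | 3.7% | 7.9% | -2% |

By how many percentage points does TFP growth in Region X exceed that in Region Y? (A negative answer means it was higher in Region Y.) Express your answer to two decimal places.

Labor's share = 1 − 0.33 = 0.67.
Region X: TFP = 6.9 − 2.079 − 0.469 = 4.352%.
Region Y: TFP = 3.7 − 2.607 + 1.34 = 2.433%.
Difference = 4.352 − (2.433) = 1.919 pp.

1.92 percentage points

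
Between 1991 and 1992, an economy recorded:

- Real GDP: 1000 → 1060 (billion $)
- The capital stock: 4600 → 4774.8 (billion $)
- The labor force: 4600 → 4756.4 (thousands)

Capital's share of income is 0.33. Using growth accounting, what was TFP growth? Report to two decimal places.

2.47%

Real GDP growth = (1060 − 1000) / 1000 = 6%.
The capital stock growth = (4774.8 − 4600) / 4600 = 3.8%.
The labor force growth = (4756.4 − 4600) / 4600 = 3.4%.
Labor's share = 1 − 0.33 = 0.67.
The capital stock: 0.33 × 3.8 = 1.254 pp.
The labor force: 0.67 × 3.4 = 2.278 pp.
TFP growth = 6 − 3.532 = 2.468%.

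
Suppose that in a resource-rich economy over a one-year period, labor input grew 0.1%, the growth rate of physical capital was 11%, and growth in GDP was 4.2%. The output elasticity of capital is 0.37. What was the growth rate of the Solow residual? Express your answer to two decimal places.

Labor's share = 1 − 0.37 = 0.63.
Physical capital: 0.37 × 11 = 4.07 pp.
Labor input: 0.63 × 0.1 = 0.063 pp.
TFP growth = 4.2 − 4.133 = 0.067%.

The Solow residual grew 0.07%.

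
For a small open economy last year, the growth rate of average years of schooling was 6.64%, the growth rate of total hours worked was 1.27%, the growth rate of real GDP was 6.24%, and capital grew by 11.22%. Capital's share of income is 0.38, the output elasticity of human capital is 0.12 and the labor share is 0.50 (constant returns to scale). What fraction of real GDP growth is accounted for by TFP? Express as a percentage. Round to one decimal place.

Labor's share = 1 − 0.38 − 0.12 = 0.5.
Capital: 0.38 × 11.22 = 4.2636 pp.
Average years of schooling: 0.12 × 6.64 = 0.7968 pp.
Total hours worked: 0.5 × 1.27 = 0.635 pp.
TFP growth = 6.24 − 5.6954 = 0.5446%.
TFP share of growth = 0.5446 / 6.24 × 100 = 8.728%.

TFP accounted for 8.7% of growth.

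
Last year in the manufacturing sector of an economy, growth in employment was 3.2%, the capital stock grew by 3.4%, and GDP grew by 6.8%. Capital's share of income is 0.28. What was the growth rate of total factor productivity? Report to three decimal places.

Total factor productivity growth was 3.544%.

Labor's share = 1 − 0.28 = 0.72.
The capital stock: 0.28 × 3.4 = 0.952 pp.
Employment: 0.72 × 3.2 = 2.304 pp.
TFP growth = 6.8 − 3.256 = 3.544%.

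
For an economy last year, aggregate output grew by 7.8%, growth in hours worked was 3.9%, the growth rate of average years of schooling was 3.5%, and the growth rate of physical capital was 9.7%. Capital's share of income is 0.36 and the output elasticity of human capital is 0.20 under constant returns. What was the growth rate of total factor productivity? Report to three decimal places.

Labor's share = 1 − 0.36 − 0.2 = 0.44.
Physical capital: 0.36 × 9.7 = 3.492 pp.
Average years of schooling: 0.2 × 3.5 = 0.7 pp.
Hours worked: 0.44 × 3.9 = 1.716 pp.
TFP growth = 7.8 − 5.908 = 1.892%.

1.892%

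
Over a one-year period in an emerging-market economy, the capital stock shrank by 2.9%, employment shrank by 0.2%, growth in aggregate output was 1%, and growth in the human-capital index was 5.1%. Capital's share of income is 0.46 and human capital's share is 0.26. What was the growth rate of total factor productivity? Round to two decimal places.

Total factor productivity growth was 1.06%.

Labor's share = 1 − 0.46 − 0.26 = 0.28.
The capital stock: 0.46 × (-2.9) = -1.334 pp.
The human-capital index: 0.26 × 5.1 = 1.326 pp.
Employment: 0.28 × (-0.2) = -0.056 pp.
TFP growth = 1 + 0.064 = 1.064%.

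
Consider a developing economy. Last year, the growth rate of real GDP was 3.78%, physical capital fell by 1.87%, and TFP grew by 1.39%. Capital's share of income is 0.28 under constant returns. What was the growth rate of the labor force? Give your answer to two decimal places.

The labor force grew 4.05%.

Labor's share = 1 − 0.28 = 0.72.
gY = gA + 0.28×(-1.87) + 0.72×g.
0.72×g = 3.78 − 1.39 + 0.5236 = 2.9136.
g = 2.9136 / 0.72 = 4.0467%.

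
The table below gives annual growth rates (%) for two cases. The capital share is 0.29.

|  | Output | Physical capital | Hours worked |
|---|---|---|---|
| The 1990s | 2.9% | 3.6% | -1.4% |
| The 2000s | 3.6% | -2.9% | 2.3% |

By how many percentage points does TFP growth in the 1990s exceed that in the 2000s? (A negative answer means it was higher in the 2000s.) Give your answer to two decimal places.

Labor's share = 1 − 0.29 = 0.71.
The 1990s: TFP = 2.9 − 1.044 + 0.994 = 2.85%.
The 2000s: TFP = 3.6 + 0.841 − 1.633 = 2.808%.
Difference = 2.85 − (2.808) = 0.042 pp.

0.04 percentage points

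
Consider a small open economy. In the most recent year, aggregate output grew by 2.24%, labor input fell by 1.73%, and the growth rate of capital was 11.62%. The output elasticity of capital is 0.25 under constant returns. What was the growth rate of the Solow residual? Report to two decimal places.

0.63%

Labor's share = 1 − 0.25 = 0.75.
Capital: 0.25 × 11.62 = 2.905 pp.
Labor input: 0.75 × (-1.73) = -1.2975 pp.
TFP growth = 2.24 − 1.6075 = 0.6325%.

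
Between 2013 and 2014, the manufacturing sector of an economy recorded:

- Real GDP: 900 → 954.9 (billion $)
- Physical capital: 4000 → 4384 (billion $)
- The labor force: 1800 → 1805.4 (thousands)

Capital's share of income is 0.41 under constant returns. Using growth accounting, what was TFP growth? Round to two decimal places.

Real GDP growth = (954.9 − 900) / 900 = 6.1%.
Physical capital growth = (4384 − 4000) / 4000 = 9.6%.
The labor force growth = (1805.4 − 1800) / 1800 = 0.3%.
Labor's share = 1 − 0.41 = 0.59.
Physical capital: 0.41 × 9.6 = 3.936 pp.
The labor force: 0.59 × 0.3 = 0.177 pp.
TFP growth = 6.1 − 4.113 = 1.987%.

1.99%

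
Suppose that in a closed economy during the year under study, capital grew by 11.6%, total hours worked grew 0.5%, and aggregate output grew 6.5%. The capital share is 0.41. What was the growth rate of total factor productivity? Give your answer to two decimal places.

Labor's share = 1 − 0.41 = 0.59.
Capital: 0.41 × 11.6 = 4.756 pp.
Total hours worked: 0.59 × 0.5 = 0.295 pp.
TFP growth = 6.5 − 5.051 = 1.449%.

1.45%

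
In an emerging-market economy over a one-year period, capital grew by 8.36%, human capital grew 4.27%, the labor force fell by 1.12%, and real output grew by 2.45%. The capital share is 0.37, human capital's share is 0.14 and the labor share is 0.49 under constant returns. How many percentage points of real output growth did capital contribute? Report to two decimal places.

3.09 pp

Contribution = share × growth = 0.37 × 8.36 = 3.0932 pp.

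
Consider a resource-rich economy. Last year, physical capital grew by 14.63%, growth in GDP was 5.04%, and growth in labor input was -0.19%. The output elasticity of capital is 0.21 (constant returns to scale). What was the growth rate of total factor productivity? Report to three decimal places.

Total factor productivity grew 2.118%.

Labor's share = 1 − 0.21 = 0.79.
Physical capital: 0.21 × 14.63 = 3.0723 pp.
Labor input: 0.79 × (-0.19) = -0.1501 pp.
TFP growth = 5.04 − 2.9222 = 2.1178%.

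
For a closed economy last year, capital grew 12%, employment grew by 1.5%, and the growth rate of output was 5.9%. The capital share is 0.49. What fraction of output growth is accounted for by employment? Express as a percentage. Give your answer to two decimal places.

Labor's share = 1 − 0.49 = 0.51.
Employment contributed 0.51 × 1.5 = 0.765 pp.
Share of growth = 0.765 / 5.9 × 100 = 12.9661%.

Employment accounted for 12.97% of growth.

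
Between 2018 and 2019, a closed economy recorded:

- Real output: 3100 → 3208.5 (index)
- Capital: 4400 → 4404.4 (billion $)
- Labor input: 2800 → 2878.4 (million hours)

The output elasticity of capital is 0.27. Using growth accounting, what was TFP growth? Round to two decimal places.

1.43%

Real output growth = (3208.5 − 3100) / 3100 = 3.5%.
Capital growth = (4404.4 − 4400) / 4400 = 0.1%.
Labor input growth = (2878.4 − 2800) / 2800 = 2.8%.
Labor's share = 1 − 0.27 = 0.73.
Capital: 0.27 × 0.1 = 0.027 pp.
Labor input: 0.73 × 2.8 = 2.044 pp.
TFP growth = 3.5 − 2.071 = 1.429%.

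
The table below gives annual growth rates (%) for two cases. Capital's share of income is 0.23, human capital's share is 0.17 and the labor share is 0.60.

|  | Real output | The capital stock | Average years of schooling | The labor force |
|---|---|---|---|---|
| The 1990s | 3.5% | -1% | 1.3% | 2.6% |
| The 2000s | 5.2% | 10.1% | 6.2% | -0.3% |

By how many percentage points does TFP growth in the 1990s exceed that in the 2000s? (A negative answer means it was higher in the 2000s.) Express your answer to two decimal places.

-0.05 percentage points

Labor's share = 1 − 0.23 − 0.17 = 0.6.
The 1990s: TFP = 3.5 + 0.23 − 0.221 − 1.56 = 1.949%.
The 2000s: TFP = 5.2 − 2.323 − 1.054 + 0.18 = 2.003%.
Difference = 1.949 − (2.003) = -0.054 pp.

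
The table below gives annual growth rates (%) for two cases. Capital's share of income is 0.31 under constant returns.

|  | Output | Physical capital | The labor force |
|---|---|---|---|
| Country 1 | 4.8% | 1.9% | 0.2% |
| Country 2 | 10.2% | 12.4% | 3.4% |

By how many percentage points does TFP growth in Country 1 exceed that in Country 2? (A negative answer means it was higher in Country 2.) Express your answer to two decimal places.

0.06 percentage points

Labor's share = 1 − 0.31 = 0.69.
Country 1: TFP = 4.8 − 0.589 − 0.138 = 4.073%.
Country 2: TFP = 10.2 − 3.844 − 2.346 = 4.01%.
Difference = 4.073 − (4.01) = 0.063 pp.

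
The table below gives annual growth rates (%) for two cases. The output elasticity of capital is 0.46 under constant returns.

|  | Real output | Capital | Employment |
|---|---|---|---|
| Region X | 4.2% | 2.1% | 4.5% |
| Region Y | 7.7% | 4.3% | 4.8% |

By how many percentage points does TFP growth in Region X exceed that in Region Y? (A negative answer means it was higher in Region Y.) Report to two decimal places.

-2.33 percentage points

Labor's share = 1 − 0.46 = 0.54.
Region X: TFP = 4.2 − 0.966 − 2.43 = 0.804%.
Region Y: TFP = 7.7 − 1.978 − 2.592 = 3.13%.
Difference = 0.804 − (3.13) = -2.326 pp.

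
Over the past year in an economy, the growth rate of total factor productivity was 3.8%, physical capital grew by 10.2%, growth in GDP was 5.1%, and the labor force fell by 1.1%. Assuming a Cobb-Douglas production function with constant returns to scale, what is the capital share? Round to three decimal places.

gY = gA + α·gK + (1−α)·gL, so gY − gA − gL = α(gK − gL).
5.1 − 3.8 + 1.1 = α × (10.2 − (-1.1)).
2.4 = 11.3 α, so α = 0.21239.

0.212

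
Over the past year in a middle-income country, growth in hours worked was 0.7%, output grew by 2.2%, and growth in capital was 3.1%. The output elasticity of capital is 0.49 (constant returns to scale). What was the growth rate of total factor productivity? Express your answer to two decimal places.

Total factor productivity grew 0.32%.

Labor's share = 1 − 0.49 = 0.51.
Capital: 0.49 × 3.1 = 1.519 pp.
Hours worked: 0.51 × 0.7 = 0.357 pp.
TFP growth = 2.2 − 1.876 = 0.324%.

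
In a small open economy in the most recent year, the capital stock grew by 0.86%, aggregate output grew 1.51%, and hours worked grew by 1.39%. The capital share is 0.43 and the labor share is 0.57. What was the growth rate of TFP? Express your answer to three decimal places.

0.348%

Labor's share = 1 − 0.43 = 0.57.
The capital stock: 0.43 × 0.86 = 0.3698 pp.
Hours worked: 0.57 × 1.39 = 0.7923 pp.
TFP growth = 1.51 − 1.1621 = 0.3479%.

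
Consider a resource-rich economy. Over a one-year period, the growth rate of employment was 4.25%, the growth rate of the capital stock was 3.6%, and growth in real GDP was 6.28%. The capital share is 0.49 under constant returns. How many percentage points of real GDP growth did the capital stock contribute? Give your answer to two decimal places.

Contribution = share × growth = 0.49 × 3.6 = 1.764 pp.

1.76 pp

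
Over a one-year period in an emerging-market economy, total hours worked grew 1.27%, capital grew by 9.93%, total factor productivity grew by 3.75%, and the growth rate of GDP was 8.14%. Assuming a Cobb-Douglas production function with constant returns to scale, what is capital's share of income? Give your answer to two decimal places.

gY = gA + α·gK + (1−α)·gL, so gY − gA − gL = α(gK − gL).
8.14 − 3.75 − 1.27 = α × (9.93 − 1.27).
3.12 = 8.66 α, so α = 0.3603.

α = 0.36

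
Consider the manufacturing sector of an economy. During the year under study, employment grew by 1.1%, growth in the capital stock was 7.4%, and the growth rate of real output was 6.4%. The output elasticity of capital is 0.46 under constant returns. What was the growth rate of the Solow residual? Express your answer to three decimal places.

Labor's share = 1 − 0.46 = 0.54.
The capital stock: 0.46 × 7.4 = 3.404 pp.
Employment: 0.54 × 1.1 = 0.594 pp.
TFP growth = 6.4 − 3.998 = 2.402%.

2.402%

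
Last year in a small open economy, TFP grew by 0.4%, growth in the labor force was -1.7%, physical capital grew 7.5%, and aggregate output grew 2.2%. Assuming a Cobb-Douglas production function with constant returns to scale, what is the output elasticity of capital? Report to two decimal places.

gY = gA + α·gK + (1−α)·gL, so gY − gA − gL = α(gK − gL).
2.2 − 0.4 + 1.7 = α × (7.5 − (-1.7)).
3.5 = 9.2 α, so α = 0.3804.

0.38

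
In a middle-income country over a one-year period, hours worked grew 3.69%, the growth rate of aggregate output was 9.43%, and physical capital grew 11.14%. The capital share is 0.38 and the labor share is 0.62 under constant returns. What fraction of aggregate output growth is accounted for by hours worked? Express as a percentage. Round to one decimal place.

24.3%

Labor's share = 1 − 0.38 = 0.62.
Hours worked contributed 0.62 × 3.69 = 2.2878 pp.
Share of growth = 2.2878 / 9.43 × 100 = 24.261%.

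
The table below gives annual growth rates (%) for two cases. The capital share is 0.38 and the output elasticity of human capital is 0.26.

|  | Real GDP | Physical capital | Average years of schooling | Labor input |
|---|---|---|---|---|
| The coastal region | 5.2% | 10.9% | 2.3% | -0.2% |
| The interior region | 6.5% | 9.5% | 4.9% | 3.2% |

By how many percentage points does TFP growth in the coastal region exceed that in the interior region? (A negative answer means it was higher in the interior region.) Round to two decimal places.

0.07 percentage points

Labor's share = 1 − 0.38 − 0.26 = 0.36.
The coastal region: TFP = 5.2 − 4.142 − 0.598 + 0.072 = 0.532%.
The interior region: TFP = 6.5 − 3.61 − 1.274 − 1.152 = 0.464%.
Difference = 0.532 − (0.464) = 0.068 pp.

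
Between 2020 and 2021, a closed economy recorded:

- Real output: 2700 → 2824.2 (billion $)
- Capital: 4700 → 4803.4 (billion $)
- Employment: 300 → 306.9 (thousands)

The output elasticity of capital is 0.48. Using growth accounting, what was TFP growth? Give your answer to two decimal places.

Real output growth = (2824.2 − 2700) / 2700 = 4.6%.
Capital growth = (4803.4 − 4700) / 4700 = 2.2%.
Employment growth = (306.9 − 300) / 300 = 2.3%.
Labor's share = 1 − 0.48 = 0.52.
Capital: 0.48 × 2.2 = 1.056 pp.
Employment: 0.52 × 2.3 = 1.196 pp.
TFP growth = 4.6 − 2.252 = 2.348%.

2.35%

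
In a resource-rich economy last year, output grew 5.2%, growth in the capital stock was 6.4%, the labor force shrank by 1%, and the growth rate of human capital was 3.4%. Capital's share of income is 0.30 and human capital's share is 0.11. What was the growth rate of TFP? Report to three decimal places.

3.496%

Labor's share = 1 − 0.3 − 0.11 = 0.59.
The capital stock: 0.3 × 6.4 = 1.92 pp.
Human capital: 0.11 × 3.4 = 0.374 pp.
The labor force: 0.59 × (-1) = -0.59 pp.
TFP growth = 5.2 − 1.704 = 3.496%.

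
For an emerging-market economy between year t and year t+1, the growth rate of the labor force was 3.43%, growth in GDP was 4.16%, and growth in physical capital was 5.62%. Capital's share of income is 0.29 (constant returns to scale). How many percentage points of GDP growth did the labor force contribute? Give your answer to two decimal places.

2.44 percentage points

Labor's share = 1 − 0.29 = 0.71.
Contribution = share × growth = 0.71 × 3.43 = 2.4353 pp.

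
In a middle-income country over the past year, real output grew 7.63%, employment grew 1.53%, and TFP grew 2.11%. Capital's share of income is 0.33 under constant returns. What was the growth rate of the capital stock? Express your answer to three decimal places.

Labor's share = 1 − 0.33 = 0.67.
gY = gA + 0.67×1.53 + 0.33×g.
0.33×g = 7.63 − 2.11 − 1.0251 = 4.4949.
g = 4.4949 / 0.33 = 13.62091%.

The capital stock growth was 13.621%.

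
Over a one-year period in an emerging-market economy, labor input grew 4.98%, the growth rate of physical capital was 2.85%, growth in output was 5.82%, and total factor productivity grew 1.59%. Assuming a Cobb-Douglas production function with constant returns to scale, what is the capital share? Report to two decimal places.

gY = gA + α·gK + (1−α)·gL, so gY − gA − gL = α(gK − gL).
5.82 − 1.59 − 4.98 = α × (2.85 − 4.98).
-0.75 = -2.13 α, so α = 0.3521.

0.35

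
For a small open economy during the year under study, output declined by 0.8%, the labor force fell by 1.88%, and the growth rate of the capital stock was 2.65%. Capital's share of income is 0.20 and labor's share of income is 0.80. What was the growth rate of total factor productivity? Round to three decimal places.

Total factor productivity growth was 0.174%.

Labor's share = 1 − 0.2 = 0.8.
The capital stock: 0.2 × 2.65 = 0.53 pp.
The labor force: 0.8 × (-1.88) = -1.504 pp.
TFP growth = -0.8 + 0.974 = 0.174%.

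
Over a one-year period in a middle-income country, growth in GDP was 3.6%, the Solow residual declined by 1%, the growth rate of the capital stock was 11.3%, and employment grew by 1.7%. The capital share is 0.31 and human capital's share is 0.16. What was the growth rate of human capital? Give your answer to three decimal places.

Labor's share = 1 − 0.31 − 0.16 = 0.53.
gY = gA + 0.31×11.3 + 0.53×1.7 + 0.16×g.
0.16×g = 3.6 + 1 − 4.404 = 0.196.
g = 0.196 / 0.16 = 1.225%.

Human capital grew 1.225%.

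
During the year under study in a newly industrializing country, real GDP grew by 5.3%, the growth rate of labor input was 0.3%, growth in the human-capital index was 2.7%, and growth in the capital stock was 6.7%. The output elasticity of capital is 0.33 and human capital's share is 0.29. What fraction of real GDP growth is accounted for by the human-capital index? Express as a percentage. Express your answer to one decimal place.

The human-capital index contributed 0.29 × 2.7 = 0.783 pp.
Share of growth = 0.783 / 5.3 × 100 = 14.774%.

The human-capital index accounted for 14.8% of growth.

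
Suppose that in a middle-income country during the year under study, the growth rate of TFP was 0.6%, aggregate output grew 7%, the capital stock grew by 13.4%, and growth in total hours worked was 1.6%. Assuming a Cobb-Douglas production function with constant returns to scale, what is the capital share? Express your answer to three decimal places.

gY = gA + α·gK + (1−α)·gL, so gY − gA − gL = α(gK − gL).
7 − 0.6 − 1.6 = α × (13.4 − 1.6).
4.8 = 11.8 α, so α = 0.40678.

The capital share is 0.407.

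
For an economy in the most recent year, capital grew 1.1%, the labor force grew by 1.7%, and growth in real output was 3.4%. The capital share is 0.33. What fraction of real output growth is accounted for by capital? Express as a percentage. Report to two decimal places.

Capital contributed 0.33 × 1.1 = 0.363 pp.
Share of growth = 0.363 / 3.4 × 100 = 10.6765%.

Capital accounted for 10.68% of growth.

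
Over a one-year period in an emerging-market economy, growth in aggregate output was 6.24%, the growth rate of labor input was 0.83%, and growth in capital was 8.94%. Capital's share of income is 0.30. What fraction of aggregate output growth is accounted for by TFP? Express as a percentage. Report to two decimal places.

Labor's share = 1 − 0.3 = 0.7.
Capital: 0.3 × 8.94 = 2.682 pp.
Labor input: 0.7 × 0.83 = 0.581 pp.
TFP growth = 6.24 − 3.263 = 2.977%.
TFP share of growth = 2.977 / 6.24 × 100 = 47.7083%.

47.71%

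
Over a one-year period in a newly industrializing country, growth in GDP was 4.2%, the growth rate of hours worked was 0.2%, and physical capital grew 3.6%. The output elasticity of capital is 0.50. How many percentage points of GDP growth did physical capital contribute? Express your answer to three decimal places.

1.800 pp

Contribution = share × growth = 0.5 × 3.6 = 1.8 pp.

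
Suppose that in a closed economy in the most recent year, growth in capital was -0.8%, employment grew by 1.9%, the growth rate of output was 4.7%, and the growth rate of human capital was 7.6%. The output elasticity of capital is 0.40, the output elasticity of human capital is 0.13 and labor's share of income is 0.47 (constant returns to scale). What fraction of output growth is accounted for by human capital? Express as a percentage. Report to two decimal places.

21.02%

Human capital contributed 0.13 × 7.6 = 0.988 pp.
Share of growth = 0.988 / 4.7 × 100 = 21.0213%.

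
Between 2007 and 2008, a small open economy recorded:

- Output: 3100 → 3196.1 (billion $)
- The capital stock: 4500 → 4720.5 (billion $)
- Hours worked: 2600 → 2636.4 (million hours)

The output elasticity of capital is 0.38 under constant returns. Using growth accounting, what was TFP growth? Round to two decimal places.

0.37%

Output growth = (3196.1 − 3100) / 3100 = 3.1%.
The capital stock growth = (4720.5 − 4500) / 4500 = 4.9%.
Hours worked growth = (2636.4 − 2600) / 2600 = 1.4%.
Labor's share = 1 − 0.38 = 0.62.
The capital stock: 0.38 × 4.9 = 1.862 pp.
Hours worked: 0.62 × 1.4 = 0.868 pp.
TFP growth = 3.1 − 2.73 = 0.37%.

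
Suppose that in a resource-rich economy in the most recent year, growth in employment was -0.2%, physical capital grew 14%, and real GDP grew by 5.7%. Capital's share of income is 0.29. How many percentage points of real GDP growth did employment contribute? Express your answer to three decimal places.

Labor's share = 1 − 0.29 = 0.71.
Contribution = share × growth = 0.71 × (-0.2) = -0.142 pp.

-0.142 percentage points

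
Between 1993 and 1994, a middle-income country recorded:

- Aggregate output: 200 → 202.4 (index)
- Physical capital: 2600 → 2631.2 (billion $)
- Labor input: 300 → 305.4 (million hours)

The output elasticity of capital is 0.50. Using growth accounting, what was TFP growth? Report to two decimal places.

Aggregate output growth = (202.4 − 200) / 200 = 1.2%.
Physical capital growth = (2631.2 − 2600) / 2600 = 1.2%.
Labor input growth = (305.4 − 300) / 300 = 1.8%.
Labor's share = 1 − 0.5 = 0.5.
Physical capital: 0.5 × 1.2 = 0.6 pp.
Labor input: 0.5 × 1.8 = 0.9 pp.
TFP growth = 1.2 − 1.5 = -0.3%.

-0.30%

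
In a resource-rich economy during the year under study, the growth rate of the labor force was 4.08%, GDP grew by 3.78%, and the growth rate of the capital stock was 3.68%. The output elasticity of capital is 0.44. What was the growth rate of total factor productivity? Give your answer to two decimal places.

Labor's share = 1 − 0.44 = 0.56.
The capital stock: 0.44 × 3.68 = 1.6192 pp.
The labor force: 0.56 × 4.08 = 2.2848 pp.
TFP growth = 3.78 − 3.904 = -0.124%.

-0.12%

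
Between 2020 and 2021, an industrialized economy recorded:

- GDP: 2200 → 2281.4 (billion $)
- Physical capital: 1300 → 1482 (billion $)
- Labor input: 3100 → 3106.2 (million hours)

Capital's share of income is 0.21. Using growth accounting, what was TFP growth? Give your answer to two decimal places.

GDP growth = (2281.4 − 2200) / 2200 = 3.7%.
Physical capital growth = (1482 − 1300) / 1300 = 14%.
Labor input growth = (3106.2 − 3100) / 3100 = 0.2%.
Labor's share = 1 − 0.21 = 0.79.
Physical capital: 0.21 × 14 = 2.94 pp.
Labor input: 0.79 × 0.2 = 0.158 pp.
TFP growth = 3.7 − 3.098 = 0.602%.

TFP growth was 0.60%.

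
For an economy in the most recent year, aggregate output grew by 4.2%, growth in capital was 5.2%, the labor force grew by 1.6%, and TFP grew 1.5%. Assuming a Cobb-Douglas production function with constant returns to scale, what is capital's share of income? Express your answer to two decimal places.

gY = gA + α·gK + (1−α)·gL, so gY − gA − gL = α(gK − gL).
4.2 − 1.5 − 1.6 = α × (5.2 − 1.6).
1.1 = 3.6 α, so α = 0.3056.

Capital's share of income is 0.31.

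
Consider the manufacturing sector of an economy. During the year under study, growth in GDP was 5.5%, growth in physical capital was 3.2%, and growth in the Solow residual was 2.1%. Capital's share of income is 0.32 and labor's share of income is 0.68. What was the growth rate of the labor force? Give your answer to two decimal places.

Labor's share = 1 − 0.32 = 0.68.
gY = gA + 0.32×3.2 + 0.68×g.
0.68×g = 5.5 − 2.1 − 1.024 = 2.376.
g = 2.376 / 0.68 = 3.4941%.

The labor force growth was 3.49%.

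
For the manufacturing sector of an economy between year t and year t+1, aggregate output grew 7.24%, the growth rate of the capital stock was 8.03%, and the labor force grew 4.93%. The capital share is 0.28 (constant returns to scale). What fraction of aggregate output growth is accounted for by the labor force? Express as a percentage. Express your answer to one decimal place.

Labor's share = 1 − 0.28 = 0.72.
The labor force contributed 0.72 × 4.93 = 3.5496 pp.
Share of growth = 3.5496 / 7.24 × 100 = 49.028%.

49.0%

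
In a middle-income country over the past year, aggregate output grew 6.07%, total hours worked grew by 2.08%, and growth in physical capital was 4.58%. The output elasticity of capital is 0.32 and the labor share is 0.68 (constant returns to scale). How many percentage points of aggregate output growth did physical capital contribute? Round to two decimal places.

1.47 percentage points

Contribution = share × growth = 0.32 × 4.58 = 1.4656 pp.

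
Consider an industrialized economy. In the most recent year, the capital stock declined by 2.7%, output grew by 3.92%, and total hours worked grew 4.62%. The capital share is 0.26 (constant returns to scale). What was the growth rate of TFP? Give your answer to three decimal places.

1.203%

Labor's share = 1 − 0.26 = 0.74.
The capital stock: 0.26 × (-2.7) = -0.702 pp.
Total hours worked: 0.74 × 4.62 = 3.4188 pp.
TFP growth = 3.92 − 2.7168 = 1.2032%.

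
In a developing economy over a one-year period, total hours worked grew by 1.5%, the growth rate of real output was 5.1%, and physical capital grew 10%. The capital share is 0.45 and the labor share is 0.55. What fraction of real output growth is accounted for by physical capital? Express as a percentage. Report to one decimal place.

Physical capital contributed 0.45 × 10 = 4.5 pp.
Share of growth = 4.5 / 5.1 × 100 = 88.235%.

88.2%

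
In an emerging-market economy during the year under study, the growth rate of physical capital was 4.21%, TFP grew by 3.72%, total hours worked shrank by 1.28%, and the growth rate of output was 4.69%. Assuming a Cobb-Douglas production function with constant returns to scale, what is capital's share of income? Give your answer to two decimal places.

Capital's share of income is 0.41.

gY = gA + α·gK + (1−α)·gL, so gY − gA − gL = α(gK − gL).
4.69 − 3.72 + 1.28 = α × (4.21 − (-1.28)).
2.25 = 5.49 α, so α = 0.4098.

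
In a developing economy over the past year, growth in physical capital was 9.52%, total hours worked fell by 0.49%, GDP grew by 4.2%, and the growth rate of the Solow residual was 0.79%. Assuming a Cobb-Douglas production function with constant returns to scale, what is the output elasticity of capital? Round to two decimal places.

0.39

gY = gA + α·gK + (1−α)·gL, so gY − gA − gL = α(gK − gL).
4.2 − 0.79 + 0.49 = α × (9.52 − (-0.49)).
3.9 = 10.01 α, so α = 0.3896.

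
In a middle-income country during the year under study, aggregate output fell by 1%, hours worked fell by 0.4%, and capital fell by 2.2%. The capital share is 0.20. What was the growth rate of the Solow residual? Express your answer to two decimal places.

-0.24%

Labor's share = 1 − 0.2 = 0.8.
Capital: 0.2 × (-2.2) = -0.44 pp.
Hours worked: 0.8 × (-0.4) = -0.32 pp.
TFP growth = -1 + 0.76 = -0.24%.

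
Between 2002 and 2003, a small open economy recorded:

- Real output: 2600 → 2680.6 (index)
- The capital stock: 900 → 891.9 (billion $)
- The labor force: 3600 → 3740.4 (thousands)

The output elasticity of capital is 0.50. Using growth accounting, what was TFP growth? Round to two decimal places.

TFP growth was 1.60%.

Real output growth = (2680.6 − 2600) / 2600 = 3.1%.
The capital stock growth = (891.9 − 900) / 900 = -0.9%.
The labor force growth = (3740.4 − 3600) / 3600 = 3.9%.
Labor's share = 1 − 0.5 = 0.5.
The capital stock: 0.5 × (-0.9) = -0.45 pp.
The labor force: 0.5 × 3.9 = 1.95 pp.
TFP growth = 3.1 − 1.5 = 1.6%.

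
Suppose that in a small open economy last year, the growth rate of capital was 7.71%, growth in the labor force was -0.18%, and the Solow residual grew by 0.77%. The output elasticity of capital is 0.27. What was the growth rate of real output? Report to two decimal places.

Real output grew 2.72%.

Labor's share = 1 − 0.27 = 0.73.
Capital: 0.27 × 7.71 = 2.0817 pp.
The labor force: 0.73 × (-0.18) = -0.1314 pp.
Output growth = 0.77 + 1.9503 = 2.7203%.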